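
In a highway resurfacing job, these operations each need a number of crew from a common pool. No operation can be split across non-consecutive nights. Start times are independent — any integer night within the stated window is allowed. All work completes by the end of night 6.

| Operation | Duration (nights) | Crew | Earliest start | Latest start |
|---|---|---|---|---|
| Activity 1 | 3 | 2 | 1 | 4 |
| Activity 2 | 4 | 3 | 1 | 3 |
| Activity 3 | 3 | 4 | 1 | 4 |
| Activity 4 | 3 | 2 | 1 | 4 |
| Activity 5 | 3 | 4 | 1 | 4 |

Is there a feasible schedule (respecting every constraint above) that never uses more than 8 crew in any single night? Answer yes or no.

no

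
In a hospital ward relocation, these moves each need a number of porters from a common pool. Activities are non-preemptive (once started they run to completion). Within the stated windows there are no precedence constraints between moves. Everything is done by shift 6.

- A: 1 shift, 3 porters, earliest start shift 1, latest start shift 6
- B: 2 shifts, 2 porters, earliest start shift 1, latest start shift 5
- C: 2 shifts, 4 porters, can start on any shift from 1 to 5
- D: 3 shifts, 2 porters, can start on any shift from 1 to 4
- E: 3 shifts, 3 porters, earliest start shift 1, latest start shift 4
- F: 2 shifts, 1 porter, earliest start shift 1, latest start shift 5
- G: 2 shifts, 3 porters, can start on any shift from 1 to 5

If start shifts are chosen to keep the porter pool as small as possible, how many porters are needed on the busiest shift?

7

Early-start (A@1, B@1, C@1, D@1, E@1, F@1, G@1) gives peak 18: s1:18  s2:15  s3:5  s4:0  s5:0  s6:0.
Shift C→3, E→4, F→2, G→5.
Schedule A@1, B@1, C@3, D@1, E@4, F@2, G@5: s1:7  s2:5  s3:7  s4:7  s5:6  s6:6 — peak 7.
Total porter-shifts = 38 over 6 shifts ⇒ peak ≥ ⌈38/6⌉ = 7, so 7 is optimal.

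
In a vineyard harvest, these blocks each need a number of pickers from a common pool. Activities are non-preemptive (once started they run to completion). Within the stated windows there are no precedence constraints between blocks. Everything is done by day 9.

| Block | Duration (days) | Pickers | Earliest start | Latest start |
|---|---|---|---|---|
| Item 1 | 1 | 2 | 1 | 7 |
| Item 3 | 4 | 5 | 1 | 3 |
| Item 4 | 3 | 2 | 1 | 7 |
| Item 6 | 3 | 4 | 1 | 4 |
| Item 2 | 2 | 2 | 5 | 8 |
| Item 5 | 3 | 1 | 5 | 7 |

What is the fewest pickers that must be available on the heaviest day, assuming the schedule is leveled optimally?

9

Early-start (Item 1@1, Item 3@1, Item 4@1, Item 6@1, Item 2@5, Item 5@5) gives peak 13: d1:13  d2:11  d3:11  d4:5  d5:3  d6:3  d7:1  d8:0  d9:0.
Shift Item 6→4.
Schedule Item 1@1, Item 3@1, Item 4@1, Item 6@4, Item 2@5, Item 5@5: d1:9  d2:7  d3:7  d4:9  d5:7  d6:7  d7:1  d8:0  d9:0 — peak 9.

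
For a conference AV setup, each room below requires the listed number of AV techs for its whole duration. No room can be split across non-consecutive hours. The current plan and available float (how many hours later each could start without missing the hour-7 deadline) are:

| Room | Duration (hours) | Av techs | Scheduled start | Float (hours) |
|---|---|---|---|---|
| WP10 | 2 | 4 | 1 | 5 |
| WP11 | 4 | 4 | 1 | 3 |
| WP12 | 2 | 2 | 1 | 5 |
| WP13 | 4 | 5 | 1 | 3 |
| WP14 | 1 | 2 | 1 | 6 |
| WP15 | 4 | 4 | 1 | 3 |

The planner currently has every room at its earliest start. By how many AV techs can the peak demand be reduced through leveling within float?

Early-start peak: h1:21  h2:19  h3:13  h4:13  h5:0  h6:0  h7:0 ⇒ 21.
Leveled (WP10@1, WP11@1, WP12@1, WP13@3, WP14@1, WP15@3): h1:12  h2:10  h3:13  h4:13  h5:9  h6:9  h7:0 ⇒ 13.
Reduction 21 − 13 = 8.

8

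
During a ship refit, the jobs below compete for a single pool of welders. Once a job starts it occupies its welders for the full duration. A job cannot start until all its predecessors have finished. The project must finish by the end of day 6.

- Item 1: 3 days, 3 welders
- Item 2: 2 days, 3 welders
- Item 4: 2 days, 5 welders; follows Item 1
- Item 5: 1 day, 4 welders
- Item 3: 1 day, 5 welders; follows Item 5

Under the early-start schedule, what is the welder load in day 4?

At early start, day 4 has: Item 4.
Demand: 5 = 5.

5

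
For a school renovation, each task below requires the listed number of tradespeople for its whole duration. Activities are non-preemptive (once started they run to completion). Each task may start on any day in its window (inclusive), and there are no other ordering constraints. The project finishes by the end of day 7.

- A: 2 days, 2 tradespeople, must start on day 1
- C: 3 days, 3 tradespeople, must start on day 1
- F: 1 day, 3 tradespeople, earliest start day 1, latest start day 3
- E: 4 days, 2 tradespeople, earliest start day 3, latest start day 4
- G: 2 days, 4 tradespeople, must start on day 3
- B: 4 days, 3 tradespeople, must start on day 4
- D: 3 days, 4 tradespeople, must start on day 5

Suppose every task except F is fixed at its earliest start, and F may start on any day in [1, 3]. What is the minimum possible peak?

F@1: d1:8  d2:5  d3:9  d4:9  d5:9  d6:9  d7:7 → peak 9
F@2: d1:5  d2:8  d3:9  d4:9  d5:9  d6:9  d7:7 → peak 9
F@3: d1:5  d2:5  d3:12  d4:9  d5:9  d6:9  d7:7 → peak 12
Best is F@1, peak 9.

9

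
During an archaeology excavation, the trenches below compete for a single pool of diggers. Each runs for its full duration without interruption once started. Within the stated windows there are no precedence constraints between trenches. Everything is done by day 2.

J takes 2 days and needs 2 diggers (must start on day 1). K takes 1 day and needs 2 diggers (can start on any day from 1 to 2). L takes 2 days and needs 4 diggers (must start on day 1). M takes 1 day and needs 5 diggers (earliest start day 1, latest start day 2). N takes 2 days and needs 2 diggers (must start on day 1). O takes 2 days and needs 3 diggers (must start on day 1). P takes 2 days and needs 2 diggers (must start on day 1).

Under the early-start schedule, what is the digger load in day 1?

At early start, day 1 has: J, K, L, M, N, O, P.
Demand: 2 + 2 + 4 + 5 + 2 + 3 + 2 = 20.

20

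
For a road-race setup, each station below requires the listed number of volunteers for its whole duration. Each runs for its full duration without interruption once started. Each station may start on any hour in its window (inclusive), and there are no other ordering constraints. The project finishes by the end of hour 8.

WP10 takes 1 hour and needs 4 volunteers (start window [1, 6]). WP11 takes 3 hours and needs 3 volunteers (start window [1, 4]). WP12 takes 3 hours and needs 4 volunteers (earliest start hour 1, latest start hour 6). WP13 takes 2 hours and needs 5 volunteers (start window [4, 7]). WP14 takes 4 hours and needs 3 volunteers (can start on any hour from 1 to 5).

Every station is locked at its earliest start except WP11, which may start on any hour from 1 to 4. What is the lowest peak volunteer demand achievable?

WP11@1: h1:14  h2:10  h3:10  h4:8  h5:5  h6:0  h7:0  h8:0 → peak 14
WP11@2: h1:11  h2:10  h3:10  h4:11  h5:5  h6:0  h7:0  h8:0 → peak 11
WP11@3: h1:11  h2:7  h3:10  h4:11  h5:8  h6:0  h7:0  h8:0 → peak 11
WP11@4: h1:11  h2:7  h3:7  h4:11  h5:8  h6:3  h7:0  h8:0 → peak 11
Best is WP11@2, peak 11.

11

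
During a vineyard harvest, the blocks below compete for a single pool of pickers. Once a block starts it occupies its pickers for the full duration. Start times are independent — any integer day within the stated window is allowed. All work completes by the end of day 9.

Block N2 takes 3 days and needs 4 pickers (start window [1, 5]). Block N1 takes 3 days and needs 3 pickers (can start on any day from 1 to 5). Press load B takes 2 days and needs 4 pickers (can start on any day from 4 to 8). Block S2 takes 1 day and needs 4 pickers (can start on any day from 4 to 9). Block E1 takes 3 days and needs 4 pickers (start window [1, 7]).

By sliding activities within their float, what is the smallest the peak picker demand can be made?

7

Early-start (Block N2@1, Block N1@1, Press load B@4, Block S2@4, Block E1@1) gives peak 11: d1:11  d2:11  d3:11  d4:8  d5:4  d6:0  d7:0  d8:0  d9:0.
Shift Block S2→6, Block E1→7.
Schedule Block N2@1, Block N1@1, Press load B@4, Block S2@6, Block E1@7: d1:7  d2:7  d3:7  d4:4  d5:4  d6:4  d7:4  d8:4  d9:4 — peak 7.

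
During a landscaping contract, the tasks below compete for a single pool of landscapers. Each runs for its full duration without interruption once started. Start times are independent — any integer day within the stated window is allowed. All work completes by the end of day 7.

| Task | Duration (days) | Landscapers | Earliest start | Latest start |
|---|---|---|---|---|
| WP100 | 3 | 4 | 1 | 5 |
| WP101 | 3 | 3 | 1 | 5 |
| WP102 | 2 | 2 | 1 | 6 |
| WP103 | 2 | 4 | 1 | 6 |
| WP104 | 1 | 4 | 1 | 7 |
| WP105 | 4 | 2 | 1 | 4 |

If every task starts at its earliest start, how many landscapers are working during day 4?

2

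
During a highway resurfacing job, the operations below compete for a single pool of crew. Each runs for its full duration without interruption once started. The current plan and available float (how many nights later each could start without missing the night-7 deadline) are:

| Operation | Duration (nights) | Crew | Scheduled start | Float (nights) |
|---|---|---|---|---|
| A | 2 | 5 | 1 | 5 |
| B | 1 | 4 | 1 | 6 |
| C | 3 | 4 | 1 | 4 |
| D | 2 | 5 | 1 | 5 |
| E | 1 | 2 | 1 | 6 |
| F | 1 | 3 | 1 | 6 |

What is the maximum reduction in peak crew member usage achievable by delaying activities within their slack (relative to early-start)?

15

Early-start peak: n1:23  n2:14  n3:4  n4:0  n5:0  n6:0  n7:0 ⇒ 23.
Leveled (A@1, B@3, C@3, D@6, E@1, F@2): n1:7  n2:8  n3:8  n4:4  n5:4  n6:5  n7:5 ⇒ 8.
Reduction 23 − 8 = 15.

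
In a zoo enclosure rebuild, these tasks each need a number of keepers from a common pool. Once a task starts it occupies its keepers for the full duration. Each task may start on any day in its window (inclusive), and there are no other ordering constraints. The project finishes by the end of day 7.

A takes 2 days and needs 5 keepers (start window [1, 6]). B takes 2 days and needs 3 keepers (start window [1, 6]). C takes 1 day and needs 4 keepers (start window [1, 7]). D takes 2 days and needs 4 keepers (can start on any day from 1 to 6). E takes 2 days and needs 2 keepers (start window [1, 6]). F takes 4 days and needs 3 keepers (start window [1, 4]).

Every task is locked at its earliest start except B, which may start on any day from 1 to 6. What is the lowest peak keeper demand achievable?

B@1: d1:21  d2:17  d3:3  d4:3  d5:0  d6:0  d7:0 → peak 21
B@2: d1:18  d2:17  d3:6  d4:3  d5:0  d6:0  d7:0 → peak 18
B@3: d1:18  d2:14  d3:6  d4:6  d5:0  d6:0  d7:0 → peak 18
B@4: d1:18  d2:14  d3:3  d4:6  d5:3  d6:0  d7:0 → peak 18
B@5: d1:18  d2:14  d3:3  d4:3  d5:3  d6:3  d7:0 → peak 18
B@6: d1:18  d2:14  d3:3  d4:3  d5:0  d6:3  d7:3 → peak 18
Best is B@2, peak 18.

18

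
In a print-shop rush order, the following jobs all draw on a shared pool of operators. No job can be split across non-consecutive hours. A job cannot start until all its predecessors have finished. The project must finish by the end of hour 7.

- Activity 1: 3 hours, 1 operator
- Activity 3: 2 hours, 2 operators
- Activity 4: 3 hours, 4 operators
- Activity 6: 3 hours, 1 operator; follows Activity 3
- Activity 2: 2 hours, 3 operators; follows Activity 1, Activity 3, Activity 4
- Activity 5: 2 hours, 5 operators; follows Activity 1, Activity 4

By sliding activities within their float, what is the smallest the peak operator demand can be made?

7

Early-start (Activity 1@1, Activity 3@1, Activity 4@1, Activity 6@3, Activity 2@4, Activity 5@4) gives peak 9: h1:7  h2:7  h3:6  h4:9  h5:9  h6:0  h7:0.
Shift Activity 5→6.
Schedule Activity 1@1, Activity 3@1, Activity 4@1, Activity 6@3, Activity 2@4, Activity 5@6: h1:7  h2:7  h3:6  h4:4  h5:4  h6:5  h7:5 — peak 7.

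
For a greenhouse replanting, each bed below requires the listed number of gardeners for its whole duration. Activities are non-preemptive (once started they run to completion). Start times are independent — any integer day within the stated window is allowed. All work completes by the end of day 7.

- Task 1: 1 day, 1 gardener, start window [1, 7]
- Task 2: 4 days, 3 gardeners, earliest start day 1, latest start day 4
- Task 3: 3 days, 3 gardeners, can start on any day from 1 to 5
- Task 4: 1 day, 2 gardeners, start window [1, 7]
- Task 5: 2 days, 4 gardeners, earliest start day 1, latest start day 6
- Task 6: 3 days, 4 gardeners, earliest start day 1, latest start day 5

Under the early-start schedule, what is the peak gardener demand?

17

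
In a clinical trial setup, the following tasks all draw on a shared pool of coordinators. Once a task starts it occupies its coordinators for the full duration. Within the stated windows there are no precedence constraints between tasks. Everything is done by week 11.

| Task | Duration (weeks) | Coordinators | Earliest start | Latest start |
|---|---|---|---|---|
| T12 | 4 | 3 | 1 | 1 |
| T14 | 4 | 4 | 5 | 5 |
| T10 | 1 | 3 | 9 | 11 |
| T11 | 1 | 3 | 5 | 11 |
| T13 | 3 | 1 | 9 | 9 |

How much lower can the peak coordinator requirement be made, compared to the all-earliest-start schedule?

3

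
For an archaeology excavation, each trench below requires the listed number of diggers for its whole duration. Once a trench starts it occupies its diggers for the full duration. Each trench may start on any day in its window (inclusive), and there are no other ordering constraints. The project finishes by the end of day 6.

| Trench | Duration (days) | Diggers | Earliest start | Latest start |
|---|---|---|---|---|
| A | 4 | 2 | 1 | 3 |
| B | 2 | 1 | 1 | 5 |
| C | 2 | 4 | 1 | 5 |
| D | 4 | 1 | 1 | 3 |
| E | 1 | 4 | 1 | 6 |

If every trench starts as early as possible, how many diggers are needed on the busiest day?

12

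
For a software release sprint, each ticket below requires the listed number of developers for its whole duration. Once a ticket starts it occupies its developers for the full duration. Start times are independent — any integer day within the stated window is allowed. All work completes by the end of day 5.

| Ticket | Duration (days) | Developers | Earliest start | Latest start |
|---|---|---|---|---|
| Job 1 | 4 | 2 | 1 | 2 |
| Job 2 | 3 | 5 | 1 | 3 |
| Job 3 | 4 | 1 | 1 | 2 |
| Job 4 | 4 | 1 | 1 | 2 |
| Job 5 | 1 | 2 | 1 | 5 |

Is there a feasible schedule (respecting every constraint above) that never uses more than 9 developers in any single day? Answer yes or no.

yes

Schedule Job 1@1, Job 2@1, Job 3@1, Job 4@1, Job 5@4: d1:9  d2:9  d3:9  d4:6  d5:0 — peak 9 ≤ 9.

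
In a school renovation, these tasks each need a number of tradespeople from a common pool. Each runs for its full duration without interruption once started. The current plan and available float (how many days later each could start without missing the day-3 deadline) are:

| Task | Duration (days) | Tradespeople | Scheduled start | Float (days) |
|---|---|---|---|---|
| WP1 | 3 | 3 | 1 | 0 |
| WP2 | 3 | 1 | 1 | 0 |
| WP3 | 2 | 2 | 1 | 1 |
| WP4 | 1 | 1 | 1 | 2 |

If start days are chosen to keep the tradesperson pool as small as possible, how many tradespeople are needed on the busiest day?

Early-start (WP1@1, WP2@1, WP3@1, WP4@1) gives peak 7: d1:7  d2:6  d3:4.
Shift WP4→3.
Schedule WP1@1, WP2@1, WP3@1, WP4@3: d1:6  d2:6  d3:5 — peak 6.
Total tradesperson-days = 17 over 3 days ⇒ peak ≥ ⌈17/3⌉ = 6, so 6 is optimal.

6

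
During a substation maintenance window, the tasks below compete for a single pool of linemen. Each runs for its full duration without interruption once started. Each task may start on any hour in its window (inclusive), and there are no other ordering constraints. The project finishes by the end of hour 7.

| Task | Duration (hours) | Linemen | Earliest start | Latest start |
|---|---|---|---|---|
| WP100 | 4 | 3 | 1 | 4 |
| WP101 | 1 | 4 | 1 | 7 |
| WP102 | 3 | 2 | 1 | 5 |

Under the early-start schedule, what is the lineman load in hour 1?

9

At early start, hour 1 has: WP100, WP101, WP102.
Demand: 3 + 4 + 2 = 9.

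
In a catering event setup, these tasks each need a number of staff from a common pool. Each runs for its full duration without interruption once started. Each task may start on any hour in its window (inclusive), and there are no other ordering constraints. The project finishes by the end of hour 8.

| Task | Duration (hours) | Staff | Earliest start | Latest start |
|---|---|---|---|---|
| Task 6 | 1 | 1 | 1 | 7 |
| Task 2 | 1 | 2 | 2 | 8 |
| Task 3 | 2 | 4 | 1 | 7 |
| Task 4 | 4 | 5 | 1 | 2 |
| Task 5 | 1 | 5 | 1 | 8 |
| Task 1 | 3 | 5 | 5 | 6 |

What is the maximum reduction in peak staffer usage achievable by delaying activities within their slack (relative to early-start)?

Early-start peak: h1:15  h2:11  h3:5  h4:5  h5:5  h6:5  h7:5  h8:0 ⇒ 15.
Leveled (Task 6@1, Task 2@2, Task 3@3, Task 4@1, Task 5@5, Task 1@6): h1:6  h2:7  h3:9  h4:9  h5:5  h6:5  h7:5  h8:5 ⇒ 9.
Reduction 15 − 9 = 6.

6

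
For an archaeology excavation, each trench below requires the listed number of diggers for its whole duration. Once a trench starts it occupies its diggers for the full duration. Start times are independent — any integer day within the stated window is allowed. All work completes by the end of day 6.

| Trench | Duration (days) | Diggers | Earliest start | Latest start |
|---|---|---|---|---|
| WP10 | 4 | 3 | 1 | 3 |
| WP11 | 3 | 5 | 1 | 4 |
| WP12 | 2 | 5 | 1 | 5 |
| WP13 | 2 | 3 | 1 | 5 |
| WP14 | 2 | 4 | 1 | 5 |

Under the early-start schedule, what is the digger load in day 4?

3

At early start, day 4 has: WP10.
Demand: 3 = 3.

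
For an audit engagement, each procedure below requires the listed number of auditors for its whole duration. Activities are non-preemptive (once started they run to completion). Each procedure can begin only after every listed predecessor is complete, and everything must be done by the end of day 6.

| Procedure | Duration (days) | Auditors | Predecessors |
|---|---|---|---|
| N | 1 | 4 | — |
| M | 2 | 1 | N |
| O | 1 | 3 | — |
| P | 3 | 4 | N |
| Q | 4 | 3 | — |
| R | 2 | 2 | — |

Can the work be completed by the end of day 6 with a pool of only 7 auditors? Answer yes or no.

yes

Schedule N@1, M@2, O@1, P@4, Q@2, R@2: d1:7  d2:6  d3:6  d4:7  d5:7  d6:4 — peak 7 ≤ 7.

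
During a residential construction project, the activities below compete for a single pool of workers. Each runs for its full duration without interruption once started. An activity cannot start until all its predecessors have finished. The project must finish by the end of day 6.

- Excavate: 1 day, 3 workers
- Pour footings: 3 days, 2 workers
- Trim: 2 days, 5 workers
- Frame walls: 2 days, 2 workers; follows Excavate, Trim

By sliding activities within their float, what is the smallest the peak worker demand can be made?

Early-start (Excavate@1, Pour footings@1, Trim@1, Frame walls@3) gives peak 10: d1:10  d2:7  d3:4  d4:2  d5:0  d6:0.
Shift Pour footings→4, Trim→2, Frame walls→4.
Schedule Excavate@1, Pour footings@4, Trim@2, Frame walls@4: d1:3  d2:5  d3:5  d4:4  d5:4  d6:2 — peak 5.

5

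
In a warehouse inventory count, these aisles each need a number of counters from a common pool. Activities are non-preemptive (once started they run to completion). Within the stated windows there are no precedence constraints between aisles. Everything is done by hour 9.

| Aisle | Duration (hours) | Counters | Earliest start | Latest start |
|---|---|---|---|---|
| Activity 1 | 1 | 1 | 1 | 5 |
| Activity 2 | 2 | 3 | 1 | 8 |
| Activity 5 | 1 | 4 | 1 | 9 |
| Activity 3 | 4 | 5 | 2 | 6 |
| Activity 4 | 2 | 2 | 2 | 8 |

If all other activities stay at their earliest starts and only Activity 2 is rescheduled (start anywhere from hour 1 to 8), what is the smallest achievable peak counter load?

7

Activity 2@1: h1:8  h2:10  h3:7  h4:5  h5:5  h6:0  h7:0  h8:0  h9:0 → peak 10
Activity 2@2: h1:5  h2:10  h3:10  h4:5  h5:5  h6:0  h7:0  h8:0  h9:0 → peak 10
Activity 2@3: h1:5  h2:7  h3:10  h4:8  h5:5  h6:0  h7:0  h8:0  h9:0 → peak 10
Activity 2@4: h1:5  h2:7  h3:7  h4:8  h5:8  h6:0  h7:0  h8:0  h9:0 → peak 8
Activity 2@5: h1:5  h2:7  h3:7  h4:5  h5:8  h6:3  h7:0  h8:0  h9:0 → peak 8
Activity 2@6: h1:5  h2:7  h3:7  h4:5  h5:5  h6:3  h7:3  h8:0  h9:0 → peak 7
Activity 2@7: h1:5  h2:7  h3:7  h4:5  h5:5  h6:0  h7:3  h8:3  h9:0 → peak 7
Activity 2@8: h1:5  h2:7  h3:7  h4:5  h5:5  h6:0  h7:0  h8:3  h9:3 → peak 7
Best is Activity 2@6, peak 7.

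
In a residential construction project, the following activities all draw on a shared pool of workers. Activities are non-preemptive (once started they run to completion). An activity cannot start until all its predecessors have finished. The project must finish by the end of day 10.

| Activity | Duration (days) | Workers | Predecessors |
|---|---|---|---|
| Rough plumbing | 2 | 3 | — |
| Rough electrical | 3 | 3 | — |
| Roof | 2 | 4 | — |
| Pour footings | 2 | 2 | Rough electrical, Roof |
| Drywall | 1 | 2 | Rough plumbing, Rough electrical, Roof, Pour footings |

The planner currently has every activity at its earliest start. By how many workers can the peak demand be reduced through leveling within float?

Early-start peak: d1:10  d2:10  d3:3  d4:2  d5:2  d6:2  d7:0  d8:0  d9:0  d10:0 ⇒ 10.
Leveled (Rough plumbing@1, Rough electrical@3, Roof@6, Pour footings@8, Drywall@10): d1:3  d2:3  d3:3  d4:3  d5:3  d6:4  d7:4  d8:2  d9:2  d10:2 ⇒ 4.
Reduction 10 − 4 = 6.

6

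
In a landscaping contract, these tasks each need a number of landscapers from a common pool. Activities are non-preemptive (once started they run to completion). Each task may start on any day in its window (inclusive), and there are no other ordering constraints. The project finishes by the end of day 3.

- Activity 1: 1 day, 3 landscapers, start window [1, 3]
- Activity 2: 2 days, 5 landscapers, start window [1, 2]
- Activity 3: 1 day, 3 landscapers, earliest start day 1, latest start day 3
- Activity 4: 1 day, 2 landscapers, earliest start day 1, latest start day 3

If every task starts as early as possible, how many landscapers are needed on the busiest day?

Early-start schedule: Activity 1@1, Activity 2@1, Activity 3@1, Activity 4@1.
Load per day: day 1: 13, day 2: 5, day 3: 0.
Peak is 13.

13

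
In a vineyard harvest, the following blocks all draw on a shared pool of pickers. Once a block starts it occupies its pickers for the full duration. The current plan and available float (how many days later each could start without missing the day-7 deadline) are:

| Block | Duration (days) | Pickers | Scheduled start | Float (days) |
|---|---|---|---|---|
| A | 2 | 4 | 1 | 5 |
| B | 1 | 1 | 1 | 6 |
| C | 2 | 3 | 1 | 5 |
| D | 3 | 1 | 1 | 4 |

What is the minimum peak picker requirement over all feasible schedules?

Early-start (A@1, B@1, C@1, D@1) gives peak 9: d1:9  d2:8  d3:1  d4:0  d5:0  d6:0  d7:0.
Shift B→3, C→3, D→4.
Schedule A@1, B@3, C@3, D@4: d1:4  d2:4  d3:4  d4:4  d5:1  d6:1  d7:0 — peak 4.

4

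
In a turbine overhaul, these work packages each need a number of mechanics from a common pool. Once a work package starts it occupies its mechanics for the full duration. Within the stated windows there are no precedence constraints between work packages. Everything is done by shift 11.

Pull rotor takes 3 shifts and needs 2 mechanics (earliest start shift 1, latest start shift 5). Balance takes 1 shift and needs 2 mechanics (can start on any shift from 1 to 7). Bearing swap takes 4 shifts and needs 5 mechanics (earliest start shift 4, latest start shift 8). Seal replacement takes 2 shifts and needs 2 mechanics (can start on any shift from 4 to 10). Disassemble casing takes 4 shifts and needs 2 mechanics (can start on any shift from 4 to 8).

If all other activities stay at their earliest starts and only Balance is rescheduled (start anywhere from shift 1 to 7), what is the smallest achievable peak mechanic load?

9

Balance@1: s1:4  s2:2  s3:2  s4:9  s5:9  s6:7  s7:7  s8:0  s9:0  s10:0  s11:0 → peak 9
Balance@2: s1:2  s2:4  s3:2  s4:9  s5:9  s6:7  s7:7  s8:0  s9:0  s10:0  s11:0 → peak 9
Balance@3: s1:2  s2:2  s3:4  s4:9  s5:9  s6:7  s7:7  s8:0  s9:0  s10:0  s11:0 → peak 9
Balance@4: s1:2  s2:2  s3:2  s4:11  s5:9  s6:7  s7:7  s8:0  s9:0  s10:0  s11:0 → peak 11
Balance@5: s1:2  s2:2  s3:2  s4:9  s5:11  s6:7  s7:7  s8:0  s9:0  s10:0  s11:0 → peak 11
Balance@6: s1:2  s2:2  s3:2  s4:9  s5:9  s6:9  s7:7  s8:0  s9:0  s10:0  s11:0 → peak 9
Balance@7: s1:2  s2:2  s3:2  s4:9  s5:9  s6:7  s7:9  s8:0  s9:0  s10:0  s11:0 → peak 9
Best is Balance@1, peak 9.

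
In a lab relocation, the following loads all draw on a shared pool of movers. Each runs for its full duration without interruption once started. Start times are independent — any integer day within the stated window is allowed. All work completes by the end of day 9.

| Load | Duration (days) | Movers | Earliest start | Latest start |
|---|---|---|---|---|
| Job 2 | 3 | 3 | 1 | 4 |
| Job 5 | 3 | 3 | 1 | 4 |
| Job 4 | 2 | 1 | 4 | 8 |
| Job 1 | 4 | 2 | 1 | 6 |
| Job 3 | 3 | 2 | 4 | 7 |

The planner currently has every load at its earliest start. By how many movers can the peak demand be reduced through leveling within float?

3

Early-start peak: d1:8  d2:8  d3:8  d4:5  d5:3  d6:2  d7:0  d8:0  d9:0 ⇒ 8.
Leveled (Job 2@1, Job 5@4, Job 4@4, Job 1@6, Job 3@7): d1:3  d2:3  d3:3  d4:4  d5:4  d6:5  d7:4  d8:4  d9:4 ⇒ 5.
Reduction 8 − 5 = 3.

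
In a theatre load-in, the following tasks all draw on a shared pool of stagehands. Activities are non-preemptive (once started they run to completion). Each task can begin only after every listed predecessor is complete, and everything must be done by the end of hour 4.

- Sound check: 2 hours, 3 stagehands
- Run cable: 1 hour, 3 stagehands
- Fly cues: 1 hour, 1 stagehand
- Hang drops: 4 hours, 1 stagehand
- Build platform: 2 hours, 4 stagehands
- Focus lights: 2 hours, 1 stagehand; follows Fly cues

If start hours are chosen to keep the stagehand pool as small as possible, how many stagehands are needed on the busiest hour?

Early-start (Sound check@1, Run cable@1, Fly cues@1, Hang drops@1, Build platform@1, Focus lights@2) gives peak 12: h1:12  h2:9  h3:2  h4:1.
Shift Fly cues→2, Build platform→3, Focus lights→3.
Schedule Sound check@1, Run cable@1, Fly cues@2, Hang drops@1, Build platform@3, Focus lights@3: h1:7  h2:5  h3:6  h4:6 — peak 7.

7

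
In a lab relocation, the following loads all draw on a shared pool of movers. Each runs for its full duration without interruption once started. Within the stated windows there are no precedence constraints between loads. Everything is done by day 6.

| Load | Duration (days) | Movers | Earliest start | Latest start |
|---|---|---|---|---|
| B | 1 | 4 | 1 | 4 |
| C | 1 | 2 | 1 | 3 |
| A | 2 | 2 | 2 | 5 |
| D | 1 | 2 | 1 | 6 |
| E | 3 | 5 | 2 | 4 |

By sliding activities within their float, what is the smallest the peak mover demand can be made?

Early-start (B@1, C@1, A@2, D@1, E@2) gives peak 8: d1:8  d2:7  d3:7  d4:5  d5:0  d6:0.
Shift C→2, D→3, E→4.
Schedule B@1, C@2, A@2, D@3, E@4: d1:4  d2:4  d3:4  d4:5  d5:5  d6:5 — peak 5.
Total mover-days = 27 over 6 days ⇒ peak ≥ ⌈27/6⌉ = 5, so 5 is optimal.

5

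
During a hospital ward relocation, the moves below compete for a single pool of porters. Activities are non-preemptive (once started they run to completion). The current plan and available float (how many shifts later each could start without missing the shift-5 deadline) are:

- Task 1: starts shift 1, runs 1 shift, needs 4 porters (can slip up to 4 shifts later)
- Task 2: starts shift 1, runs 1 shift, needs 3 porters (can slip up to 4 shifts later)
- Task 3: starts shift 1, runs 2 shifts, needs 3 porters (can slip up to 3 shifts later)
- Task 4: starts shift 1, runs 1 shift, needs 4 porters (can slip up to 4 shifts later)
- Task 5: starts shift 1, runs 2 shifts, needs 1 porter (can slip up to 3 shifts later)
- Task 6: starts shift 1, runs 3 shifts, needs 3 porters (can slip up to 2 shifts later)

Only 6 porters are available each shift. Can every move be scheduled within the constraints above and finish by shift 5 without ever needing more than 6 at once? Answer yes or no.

yes

Schedule Task 1@1, Task 2@3, Task 3@4, Task 4@2, Task 5@1, Task 6@3: s1:5  s2:5  s3:6  s4:6  s5:6 — peak 6 ≤ 6.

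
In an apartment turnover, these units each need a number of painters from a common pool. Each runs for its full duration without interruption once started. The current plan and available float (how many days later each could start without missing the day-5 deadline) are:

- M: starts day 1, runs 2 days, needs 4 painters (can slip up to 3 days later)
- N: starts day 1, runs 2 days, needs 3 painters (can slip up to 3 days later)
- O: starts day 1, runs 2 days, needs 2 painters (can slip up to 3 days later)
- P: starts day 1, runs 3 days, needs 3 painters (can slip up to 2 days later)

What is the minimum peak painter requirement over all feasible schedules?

Early-start (M@1, N@1, O@1, P@1) gives peak 12: d1:12  d2:12  d3:3  d4:0  d5:0.
Shift N→3, P→3.
Schedule M@1, N@3, O@1, P@3: d1:6  d2:6  d3:6  d4:6  d5:3 — peak 6.
Total painter-days = 27 over 5 days ⇒ peak ≥ ⌈27/5⌉ = 6, so 6 is optimal.

6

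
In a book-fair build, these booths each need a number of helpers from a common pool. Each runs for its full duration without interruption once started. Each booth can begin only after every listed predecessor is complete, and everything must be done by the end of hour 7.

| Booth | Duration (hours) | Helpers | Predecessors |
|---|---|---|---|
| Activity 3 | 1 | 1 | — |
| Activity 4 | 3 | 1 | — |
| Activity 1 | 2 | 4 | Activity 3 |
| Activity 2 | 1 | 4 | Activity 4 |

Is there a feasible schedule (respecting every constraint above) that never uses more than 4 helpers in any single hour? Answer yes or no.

yes

Schedule Activity 3@1, Activity 4@1, Activity 1@4, Activity 2@6: h1:2  h2:1  h3:1  h4:4  h5:4  h6:4  h7:0 — peak 4 ≤ 4.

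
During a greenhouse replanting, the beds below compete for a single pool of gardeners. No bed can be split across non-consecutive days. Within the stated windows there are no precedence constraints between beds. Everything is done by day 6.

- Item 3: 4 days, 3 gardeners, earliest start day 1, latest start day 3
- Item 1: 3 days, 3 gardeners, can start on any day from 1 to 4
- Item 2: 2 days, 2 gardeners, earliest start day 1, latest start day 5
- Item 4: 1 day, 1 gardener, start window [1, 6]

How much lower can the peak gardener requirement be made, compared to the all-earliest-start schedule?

3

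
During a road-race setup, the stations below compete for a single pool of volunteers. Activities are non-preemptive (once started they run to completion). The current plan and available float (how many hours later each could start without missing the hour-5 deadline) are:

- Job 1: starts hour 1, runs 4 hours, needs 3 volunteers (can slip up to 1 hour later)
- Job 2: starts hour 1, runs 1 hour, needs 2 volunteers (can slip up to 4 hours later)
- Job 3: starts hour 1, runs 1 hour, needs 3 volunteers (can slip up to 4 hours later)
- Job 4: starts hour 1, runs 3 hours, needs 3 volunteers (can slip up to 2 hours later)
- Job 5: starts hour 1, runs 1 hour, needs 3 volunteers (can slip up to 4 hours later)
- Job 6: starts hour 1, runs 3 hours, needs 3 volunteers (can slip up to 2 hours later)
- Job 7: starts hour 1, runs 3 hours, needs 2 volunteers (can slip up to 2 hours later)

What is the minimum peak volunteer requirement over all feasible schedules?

11

Early-start (Job 1@1, Job 2@1, Job 3@1, Job 4@1, Job 5@1, Job 6@1, Job 7@1) gives peak 19: h1:19  h2:11  h3:11  h4:3  h5:0.
Shift Job 5→2, Job 6→3, Job 7→2.
Schedule Job 1@1, Job 2@1, Job 3@1, Job 4@1, Job 5@2, Job 6@3, Job 7@2: h1:11  h2:11  h3:11  h4:8  h5:3 — peak 11.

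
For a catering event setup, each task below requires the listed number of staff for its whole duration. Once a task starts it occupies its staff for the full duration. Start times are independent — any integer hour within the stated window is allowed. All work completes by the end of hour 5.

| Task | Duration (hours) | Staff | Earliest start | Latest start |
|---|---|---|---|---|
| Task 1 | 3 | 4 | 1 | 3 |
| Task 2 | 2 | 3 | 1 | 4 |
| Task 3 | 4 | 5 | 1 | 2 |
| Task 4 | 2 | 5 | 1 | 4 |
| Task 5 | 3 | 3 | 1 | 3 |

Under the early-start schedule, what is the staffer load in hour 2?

At early start, hour 2 has: Task 1, Task 2, Task 3, Task 4, Task 5.
Demand: 4 + 3 + 5 + 5 + 3 = 20.

20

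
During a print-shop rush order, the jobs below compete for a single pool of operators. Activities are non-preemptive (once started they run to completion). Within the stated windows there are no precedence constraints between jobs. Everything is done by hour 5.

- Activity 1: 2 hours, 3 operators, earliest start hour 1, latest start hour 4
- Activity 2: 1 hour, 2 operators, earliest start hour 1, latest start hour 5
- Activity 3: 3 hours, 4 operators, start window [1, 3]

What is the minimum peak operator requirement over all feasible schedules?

5

Early-start (Activity 1@1, Activity 2@1, Activity 3@1) gives peak 9: h1:9  h2:7  h3:4  h4:0  h5:0.
Shift Activity 3→3.
Schedule Activity 1@1, Activity 2@1, Activity 3@3: h1:5  h2:3  h3:4  h4:4  h5:4 — peak 5.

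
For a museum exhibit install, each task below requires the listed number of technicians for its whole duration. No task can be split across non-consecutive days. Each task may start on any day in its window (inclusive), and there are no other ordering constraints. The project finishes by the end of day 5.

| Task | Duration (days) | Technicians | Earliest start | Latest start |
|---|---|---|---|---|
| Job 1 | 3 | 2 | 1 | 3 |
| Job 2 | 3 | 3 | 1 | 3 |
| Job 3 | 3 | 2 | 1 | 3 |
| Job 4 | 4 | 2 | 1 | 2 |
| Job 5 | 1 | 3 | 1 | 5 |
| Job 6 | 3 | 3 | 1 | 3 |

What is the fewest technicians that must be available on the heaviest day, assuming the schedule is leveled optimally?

Early-start (Job 1@1, Job 2@1, Job 3@1, Job 4@1, Job 5@1, Job 6@1) gives peak 15: d1:15  d2:12  d3:12  d4:2  d5:0.
Shift Job 6→2.
Schedule Job 1@1, Job 2@1, Job 3@1, Job 4@1, Job 5@1, Job 6@2: d1:12  d2:12  d3:12  d4:5  d5:0 — peak 12.

12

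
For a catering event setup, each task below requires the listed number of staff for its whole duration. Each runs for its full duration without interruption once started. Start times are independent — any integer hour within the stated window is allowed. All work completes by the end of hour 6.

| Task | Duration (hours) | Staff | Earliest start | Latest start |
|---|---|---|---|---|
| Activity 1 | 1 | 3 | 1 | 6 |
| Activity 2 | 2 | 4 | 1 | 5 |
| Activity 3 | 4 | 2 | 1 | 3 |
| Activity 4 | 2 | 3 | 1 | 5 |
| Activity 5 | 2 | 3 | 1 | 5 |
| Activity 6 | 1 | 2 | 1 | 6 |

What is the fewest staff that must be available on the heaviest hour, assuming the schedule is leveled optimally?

6

Early-start (Activity 1@1, Activity 2@1, Activity 3@1, Activity 4@1, Activity 5@1, Activity 6@1) gives peak 17: h1:17  h2:12  h3:2  h4:2  h5:0  h6:0.
Shift Activity 2→2, Activity 4→4, Activity 5→5, Activity 6→6.
Schedule Activity 1@1, Activity 2@2, Activity 3@1, Activity 4@4, Activity 5@5, Activity 6@6: h1:5  h2:6  h3:6  h4:5  h5:6  h6:5 — peak 6.
Total staffer-hours = 33 over 6 hours ⇒ peak ≥ ⌈33/6⌉ = 6, so 6 is optimal.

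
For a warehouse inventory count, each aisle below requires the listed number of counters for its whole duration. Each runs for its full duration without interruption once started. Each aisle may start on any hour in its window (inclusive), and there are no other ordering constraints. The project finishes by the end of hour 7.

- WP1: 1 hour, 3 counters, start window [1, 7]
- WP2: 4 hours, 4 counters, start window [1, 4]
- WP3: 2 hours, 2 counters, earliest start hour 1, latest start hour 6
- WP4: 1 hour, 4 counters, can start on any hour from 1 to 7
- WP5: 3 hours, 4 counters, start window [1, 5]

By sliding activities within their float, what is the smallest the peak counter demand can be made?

8

Early-start (WP1@1, WP2@1, WP3@1, WP4@1, WP5@1) gives peak 17: h1:17  h2:10  h3:8  h4:4  h5:0  h6:0  h7:0.
Shift WP3→2, WP4→4, WP5→5.
Schedule WP1@1, WP2@1, WP3@2, WP4@4, WP5@5: h1:7  h2:6  h3:6  h4:8  h5:4  h6:4  h7:4 — peak 8.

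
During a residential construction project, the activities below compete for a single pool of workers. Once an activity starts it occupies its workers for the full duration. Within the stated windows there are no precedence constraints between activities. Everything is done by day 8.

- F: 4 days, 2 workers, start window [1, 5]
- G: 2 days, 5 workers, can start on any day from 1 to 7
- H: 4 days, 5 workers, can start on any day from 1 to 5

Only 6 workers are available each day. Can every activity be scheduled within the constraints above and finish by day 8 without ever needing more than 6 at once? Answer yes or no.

no

The minimum achievable peak is 7; 6 < 7, so no feasible schedule stays within the cap.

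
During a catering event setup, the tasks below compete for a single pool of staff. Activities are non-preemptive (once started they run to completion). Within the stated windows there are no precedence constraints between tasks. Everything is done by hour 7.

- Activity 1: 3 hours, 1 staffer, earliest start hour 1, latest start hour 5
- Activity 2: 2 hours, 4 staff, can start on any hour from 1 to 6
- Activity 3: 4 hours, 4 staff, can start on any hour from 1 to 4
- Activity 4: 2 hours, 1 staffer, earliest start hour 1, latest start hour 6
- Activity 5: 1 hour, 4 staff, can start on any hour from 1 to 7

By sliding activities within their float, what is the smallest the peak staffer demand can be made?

Early-start (Activity 1@1, Activity 2@1, Activity 3@1, Activity 4@1, Activity 5@1) gives peak 14: h1:14  h2:10  h3:5  h4:4  h5:0  h6:0  h7:0.
Shift Activity 3→3, Activity 4→4, Activity 5→7.
Schedule Activity 1@1, Activity 2@1, Activity 3@3, Activity 4@4, Activity 5@7: h1:5  h2:5  h3:5  h4:5  h5:5  h6:4  h7:4 — peak 5.
Total staffer-hours = 33 over 7 hours ⇒ peak ≥ ⌈33/7⌉ = 5, so 5 is optimal.

5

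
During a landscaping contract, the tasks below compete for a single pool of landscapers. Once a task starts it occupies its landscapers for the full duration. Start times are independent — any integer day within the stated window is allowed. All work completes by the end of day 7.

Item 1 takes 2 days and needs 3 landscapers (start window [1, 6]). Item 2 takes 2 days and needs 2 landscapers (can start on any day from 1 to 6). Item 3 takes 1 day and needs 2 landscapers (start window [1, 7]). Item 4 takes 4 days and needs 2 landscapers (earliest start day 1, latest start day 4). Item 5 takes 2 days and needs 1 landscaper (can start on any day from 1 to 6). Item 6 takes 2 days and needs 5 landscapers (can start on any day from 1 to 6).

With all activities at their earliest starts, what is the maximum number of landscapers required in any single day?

Early-start schedule: Item 1@1, Item 2@1, Item 3@1, Item 4@1, Item 5@1, Item 6@1.
Load per day: day 1: 15, day 2: 13, day 3: 2, day 4: 2, day 5: 0, day 6: 0, day 7: 0.
Peak is 15.

15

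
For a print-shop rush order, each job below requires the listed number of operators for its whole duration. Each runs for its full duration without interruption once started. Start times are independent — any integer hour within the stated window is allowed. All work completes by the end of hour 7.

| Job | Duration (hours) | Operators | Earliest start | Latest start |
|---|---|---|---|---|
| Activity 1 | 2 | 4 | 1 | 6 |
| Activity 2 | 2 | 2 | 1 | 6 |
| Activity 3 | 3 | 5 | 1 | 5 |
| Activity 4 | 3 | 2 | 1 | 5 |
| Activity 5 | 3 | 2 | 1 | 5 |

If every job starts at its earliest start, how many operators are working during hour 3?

9

At early start, hour 3 has: Activity 3, Activity 4, Activity 5.
Demand: 5 + 2 + 2 = 9.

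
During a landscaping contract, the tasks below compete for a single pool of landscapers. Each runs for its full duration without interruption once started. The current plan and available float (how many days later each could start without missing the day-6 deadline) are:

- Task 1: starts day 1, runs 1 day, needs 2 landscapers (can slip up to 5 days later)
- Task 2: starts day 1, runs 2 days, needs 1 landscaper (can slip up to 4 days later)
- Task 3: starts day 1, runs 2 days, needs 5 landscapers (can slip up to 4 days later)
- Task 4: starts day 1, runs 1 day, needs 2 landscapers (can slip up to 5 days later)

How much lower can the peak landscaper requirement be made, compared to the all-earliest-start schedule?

5

Early-start peak: d1:10  d2:6  d3:0  d4:0  d5:0  d6:0 ⇒ 10.
Leveled (Task 1@1, Task 2@1, Task 3@3, Task 4@1): d1:5  d2:1  d3:5  d4:5  d5:0  d6:0 ⇒ 5.
Reduction 10 − 5 = 5.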